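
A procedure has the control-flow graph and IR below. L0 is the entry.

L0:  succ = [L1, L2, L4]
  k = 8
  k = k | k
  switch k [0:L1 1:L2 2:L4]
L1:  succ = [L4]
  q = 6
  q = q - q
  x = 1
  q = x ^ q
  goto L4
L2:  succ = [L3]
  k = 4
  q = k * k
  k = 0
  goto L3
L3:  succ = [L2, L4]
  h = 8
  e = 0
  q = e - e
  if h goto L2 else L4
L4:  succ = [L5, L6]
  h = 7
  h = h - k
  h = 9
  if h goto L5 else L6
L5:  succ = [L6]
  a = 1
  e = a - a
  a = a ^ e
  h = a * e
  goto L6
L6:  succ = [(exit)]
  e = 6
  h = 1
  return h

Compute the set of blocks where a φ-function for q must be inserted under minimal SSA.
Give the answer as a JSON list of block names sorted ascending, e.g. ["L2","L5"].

idom tree: L1←L0 L2←L0 L3←L2 L4←L0 L5←L4 L6←L4
Dom∩ at merges:
  L2: preds {L0,L3}: {L0} ∩ {L0,L2,L3} = {L0}; idom=L0
  L4: preds {L0,L1,L3}: {L0} ∩ {L0,L1} ∩ {L0,L2,L3} = {L0}; idom=L0
  L6: preds {L4,L5}: {L0,L4} ∩ {L0,L4,L5} = {L0,L4}; idom=L4

DF walk-up:
  join L2 pred L0: · stop@L0
  join L2 pred L3: L3→L2 stop@L0
  join L4 pred L0: · stop@L0
  join L4 pred L1: L1 stop@L0
  join L4 pred L3: L3→L2 stop@L0
  join L6 pred L4: · stop@L4
  join L6 pred L5: L5 stop@L4
  DF(L0)=∅
  DF(L1)={L4}
  DF(L2)={L2,L4}
  DF(L3)={L2,L4}
  DF(L4)=∅
  DF(L5)={L6}
  DF(L6)=∅

φ for q: defs {L1,L2,L3}
  DF⁺ = {L2,L4}

Answer: ["L2", "L4"]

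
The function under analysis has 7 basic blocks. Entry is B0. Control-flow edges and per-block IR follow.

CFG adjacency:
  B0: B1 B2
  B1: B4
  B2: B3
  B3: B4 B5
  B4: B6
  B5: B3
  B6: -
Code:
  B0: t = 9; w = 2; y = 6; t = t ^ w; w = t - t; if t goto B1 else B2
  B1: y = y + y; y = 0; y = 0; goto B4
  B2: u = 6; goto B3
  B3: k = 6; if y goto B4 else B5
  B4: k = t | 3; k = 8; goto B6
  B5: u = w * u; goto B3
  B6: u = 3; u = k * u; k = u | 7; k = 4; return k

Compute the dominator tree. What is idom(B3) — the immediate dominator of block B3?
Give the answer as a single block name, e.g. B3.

Answer: B2

Analysis:
idom tree: B1←B0 B2←B0 B3←B2 B4←B0 B5←B3 B6←B4
Dom∩ at merges:
  B3: preds {B2,B5}: {B0,B2} ∩ {B0,B2,B3,B5} = {B0,B2}; idom=B2
  B4: preds {B1,B3}: {B0,B1} ∩ {B0,B2,B3} = {B0}; idom=B0

idom(B3) = B2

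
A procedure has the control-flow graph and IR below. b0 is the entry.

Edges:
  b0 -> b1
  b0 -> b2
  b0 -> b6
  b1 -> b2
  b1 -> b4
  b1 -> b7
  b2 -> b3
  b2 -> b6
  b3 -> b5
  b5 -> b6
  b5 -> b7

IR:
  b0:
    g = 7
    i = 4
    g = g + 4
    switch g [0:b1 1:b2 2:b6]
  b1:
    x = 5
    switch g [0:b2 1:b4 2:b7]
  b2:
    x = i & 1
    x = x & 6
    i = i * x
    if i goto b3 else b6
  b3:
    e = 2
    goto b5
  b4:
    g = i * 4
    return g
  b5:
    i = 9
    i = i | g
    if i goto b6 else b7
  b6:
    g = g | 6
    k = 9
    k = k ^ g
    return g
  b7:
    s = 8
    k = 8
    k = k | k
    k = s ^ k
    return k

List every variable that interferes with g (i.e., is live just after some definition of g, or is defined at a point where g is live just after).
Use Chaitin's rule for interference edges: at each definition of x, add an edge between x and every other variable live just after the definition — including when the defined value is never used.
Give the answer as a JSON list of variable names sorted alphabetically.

Per-block:
  b0: {g,i} / ∅
  b1: {x} / {g}
  b2: {i,x} / {i}
  b3: {e} / ∅
  b4: {g} / {i}
  b5: {i} / {g}
  b6: {g,k} / {g}
  b7: {k,s} / ∅

Live sets:
  b0: in=∅ out={g,i}
  b1: in={g,i} out={g,i}
  b2: in={g,i} out={g}
  b3: in={g} out={g}
  b4: in={i} out=∅
  b5: in={g} out={g}
  b6: in={g} out=∅
  b7: in=∅ out=∅

Interfere edges:
  e↔{g}
  g↔{e,i,k,x}
  i↔{g,x}
  k↔{g,s}
  s↔{k}
  x↔{g,i}

N(g) = ["e", "i", "k", "x"]

Answer: ["e", "i", "k", "x"]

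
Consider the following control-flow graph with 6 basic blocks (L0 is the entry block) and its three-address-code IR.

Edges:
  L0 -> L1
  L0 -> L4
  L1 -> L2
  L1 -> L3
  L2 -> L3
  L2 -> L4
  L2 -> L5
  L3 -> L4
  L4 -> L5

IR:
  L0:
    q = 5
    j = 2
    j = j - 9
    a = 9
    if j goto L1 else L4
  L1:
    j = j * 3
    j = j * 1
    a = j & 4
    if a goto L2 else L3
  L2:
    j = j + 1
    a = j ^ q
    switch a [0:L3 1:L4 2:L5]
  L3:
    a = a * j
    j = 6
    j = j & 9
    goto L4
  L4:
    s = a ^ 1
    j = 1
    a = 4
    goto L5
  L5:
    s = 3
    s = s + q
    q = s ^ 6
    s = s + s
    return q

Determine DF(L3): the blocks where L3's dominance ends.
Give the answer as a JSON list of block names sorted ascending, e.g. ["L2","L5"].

idom tree: L1←L0 L2←L1 L3←L1 L4←L0 L5←L0
Dom∩ at merges:
  L3: preds {L1,L2}: {L0,L1} ∩ {L0,L1,L2} = {L0,L1}; idom=L1
  L4: preds {L0,L2,L3}: {L0} ∩ {L0,L1,L2} ∩ {L0,L1,L3} = {L0}; idom=L0
  L5: preds {L2,L4}: {L0,L1,L2} ∩ {L0,L4} = {L0}; idom=L0

DF derivation:
  join L3 pred L1: · stop@L1
  join L3 pred L2: L2 stop@L1
  join L4 pred L0: · stop@L0
  join L4 pred L2: L2→L1 stop@L0
  join L4 pred L3: L3→L1 stop@L0
  join L5 pred L2: L2→L1 stop@L0
  join L5 pred L4: L4 stop@L0
  L0 → ∅
  L1 → {L4,L5}
  L2 → {L3,L4,L5}
  L3 → {L4}
  L4 → {L5}
  L5 → ∅

DF(L3) = ["L4"]

Answer: ["L4"]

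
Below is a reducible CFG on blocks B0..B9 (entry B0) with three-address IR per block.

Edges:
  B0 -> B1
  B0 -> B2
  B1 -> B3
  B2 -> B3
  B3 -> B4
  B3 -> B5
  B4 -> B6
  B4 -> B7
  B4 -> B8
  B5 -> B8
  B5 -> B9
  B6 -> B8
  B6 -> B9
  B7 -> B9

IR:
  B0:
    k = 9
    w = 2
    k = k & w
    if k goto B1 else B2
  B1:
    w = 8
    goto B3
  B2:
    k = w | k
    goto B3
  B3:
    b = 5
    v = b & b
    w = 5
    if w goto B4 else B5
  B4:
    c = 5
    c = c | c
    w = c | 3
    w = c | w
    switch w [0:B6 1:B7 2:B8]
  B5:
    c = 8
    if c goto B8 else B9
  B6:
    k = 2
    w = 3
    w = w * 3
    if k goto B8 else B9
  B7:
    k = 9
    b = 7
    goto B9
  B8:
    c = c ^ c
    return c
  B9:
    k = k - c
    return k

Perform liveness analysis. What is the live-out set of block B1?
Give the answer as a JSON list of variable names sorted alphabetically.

Per-block:
  B0: def={k,w} ue=∅
  B1: def={w} ue=∅
  B2: def={k} ue={k,w}
  B3: def={b,v,w} ue=∅
  B4: def={c,w} ue=∅
  B5: def={c} ue=∅
  B6: def={k,w} ue=∅
  B7: def={b,k} ue=∅
  B8: def={c} ue={c}
  B9: def={k} ue={c,k}

Live sets:
  B0: in=∅ out={k,w}
  B1: in={k} out={k}
  B2: in={k,w} out={k}
  B3: in={k} out={k}
  B4: in=∅ out={c}
  B5: in={k} out={c,k}
  B6: in={c} out={c,k}
  B7: in={c} out={c,k}
  B8: in={c} out=∅
  B9: in={c,k} out=∅

live-out(B1) = ["k"]

Answer: ["k"]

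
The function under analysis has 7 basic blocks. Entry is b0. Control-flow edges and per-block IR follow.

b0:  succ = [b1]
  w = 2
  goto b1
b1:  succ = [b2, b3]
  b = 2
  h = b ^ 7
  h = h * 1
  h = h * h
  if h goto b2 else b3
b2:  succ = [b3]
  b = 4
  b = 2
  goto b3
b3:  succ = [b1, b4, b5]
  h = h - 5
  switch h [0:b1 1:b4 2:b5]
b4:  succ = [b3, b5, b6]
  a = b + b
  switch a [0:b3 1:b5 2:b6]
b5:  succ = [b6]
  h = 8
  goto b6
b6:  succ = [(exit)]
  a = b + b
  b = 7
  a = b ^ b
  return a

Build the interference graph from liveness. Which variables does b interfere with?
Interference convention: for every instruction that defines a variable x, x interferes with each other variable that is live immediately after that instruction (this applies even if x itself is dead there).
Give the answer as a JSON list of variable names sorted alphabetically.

Block summaries:
  b0 def {w} use ∅
  b1 def {b,h} use ∅
  b2 def {b} use ∅
  b3 def {h} use {h}
  b4 def {a} use {b}
  b5 def {h} use ∅
  b6 def {a,b} use {b}

Liveness:
  b0 li=∅ lo=∅
  b1 li=∅ lo={b,h}
  b2 li={h} lo={b,h}
  b3 li={b,h} lo={b,h}
  b4 li={b,h} lo={b,h}
  b5 li={b} lo={b}
  b6 li={b} lo=∅

Interference:
  a — {b,h}
  b — {a,h}
  h — {a,b}
  w — ∅

N(b) = ["a", "h"]

Answer: ["a", "h"]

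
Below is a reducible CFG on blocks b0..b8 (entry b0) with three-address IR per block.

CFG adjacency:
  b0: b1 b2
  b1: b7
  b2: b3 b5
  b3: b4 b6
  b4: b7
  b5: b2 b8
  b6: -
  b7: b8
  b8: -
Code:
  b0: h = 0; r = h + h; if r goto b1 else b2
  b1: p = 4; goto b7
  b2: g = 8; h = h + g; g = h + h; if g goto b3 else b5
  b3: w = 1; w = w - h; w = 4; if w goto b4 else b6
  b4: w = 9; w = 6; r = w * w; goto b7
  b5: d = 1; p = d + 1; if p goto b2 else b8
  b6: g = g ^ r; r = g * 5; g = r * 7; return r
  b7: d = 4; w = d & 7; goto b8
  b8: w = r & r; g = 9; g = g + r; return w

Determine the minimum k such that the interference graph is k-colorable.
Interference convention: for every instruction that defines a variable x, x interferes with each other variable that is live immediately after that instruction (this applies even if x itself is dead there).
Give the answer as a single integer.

Answer: 4

Working:
Block summaries:
  b0: {h,r} / ∅
  b1: {p} / ∅
  b2: {g,h} / {h}
  b3: {w} / {h}
  b4: {r,w} / ∅
  b5: {d,p} / ∅
  b6: {g,r} / {g,r}
  b7: {d,w} / ∅
  b8: {g,w} / {r}

Backward fixpoint:
  b0 li=∅ lo={h,r}
  b1 li={r} lo={r}
  b2 li={h,r} lo={g,h,r}
  b3 li={g,h,r} lo={g,r}
  b4 li=∅ lo={r}
  b5 li={h,r} lo={h,r}
  b6 li={g,r} lo=∅
  b7 li={r} lo={r}
  b8 li={r} lo=∅

Interfere edges:
  d: {h,r}
  g: {h,r,w}
  h: {d,g,p,r,w}
  p: {h,r}
  r: {d,g,h,p,w}
  w: {g,h,r}

Registers:
  {g,h,r,w} pairwise interfere (4-clique) ⇒ χ ≥ 4
  4-colouring: R0={h}  R1={r}  R2={d,g,p}  R3={w}
  χ = 4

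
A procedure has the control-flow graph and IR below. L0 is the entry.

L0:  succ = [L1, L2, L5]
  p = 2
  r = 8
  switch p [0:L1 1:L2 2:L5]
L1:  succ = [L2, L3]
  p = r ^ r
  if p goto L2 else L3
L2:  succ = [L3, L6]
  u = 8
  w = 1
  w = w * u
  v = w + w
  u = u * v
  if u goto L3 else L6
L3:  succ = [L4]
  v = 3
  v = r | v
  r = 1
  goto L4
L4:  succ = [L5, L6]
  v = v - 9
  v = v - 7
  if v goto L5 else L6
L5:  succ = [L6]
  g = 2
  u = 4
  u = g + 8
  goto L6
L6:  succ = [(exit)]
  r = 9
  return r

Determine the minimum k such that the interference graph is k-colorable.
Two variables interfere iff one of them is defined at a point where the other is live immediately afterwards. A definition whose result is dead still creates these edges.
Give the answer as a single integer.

Answer: 3

Derivation:
def/use:
  L0: {p,r} / ∅
  L1: {p} / {r}
  L2: {u,v,w} / ∅
  L3: {r,v} / {r}
  L4: {v} / {v}
  L5: {g,u} / ∅
  L6: {r} / ∅

Liveness:
  L0: in=∅ out={r}
  L1: in={r} out={r}
  L2: in={r} out={r}
  L3: in={r} out={v}
  L4: in={v} out=∅
  L5: in=∅ out=∅
  L6: in=∅ out=∅

Interfere edges:
  g — {u}
  p — {r}
  r — {p,u,v,w}
  u — {g,r,v,w}
  v — {r,u}
  w — {r,u}

Colouring:
  {r,u,v} pairwise interfere (3-clique) ⇒ χ ≥ 3
  assign g→c0 p→c1 r→c0 u→c1 v→c2 w→c2 — no edge inside a register ⇒ χ ≤ 3
  χ = 3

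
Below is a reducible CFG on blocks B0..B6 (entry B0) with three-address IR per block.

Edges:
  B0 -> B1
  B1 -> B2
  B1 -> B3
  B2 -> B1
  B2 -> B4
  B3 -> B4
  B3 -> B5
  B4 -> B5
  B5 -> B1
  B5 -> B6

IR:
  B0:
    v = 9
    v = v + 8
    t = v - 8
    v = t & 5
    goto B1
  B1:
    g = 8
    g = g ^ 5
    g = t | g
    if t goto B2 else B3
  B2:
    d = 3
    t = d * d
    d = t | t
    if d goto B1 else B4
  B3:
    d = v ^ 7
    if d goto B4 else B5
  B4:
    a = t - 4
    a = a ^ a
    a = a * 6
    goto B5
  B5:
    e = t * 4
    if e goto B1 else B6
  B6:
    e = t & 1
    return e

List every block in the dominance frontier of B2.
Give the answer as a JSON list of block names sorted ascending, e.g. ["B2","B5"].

Answer: ["B1", "B4"]

Derivation:
idom tree: B1←B0 B2←B1 B3←B1 B4←B1 B5←B1 B6←B5
Join-block Dom:
  B1: preds {B0,B2,B5}: {B0} ∩ {B0,B1,B2} ∩ {B0,B1,B5} = {B0}; idom=B0
  B4: preds {B2,B3}: {B0,B1,B2} ∩ {B0,B1,B3} = {B0,B1}; idom=B1
  B5: preds {B3,B4}: {B0,B1,B3} ∩ {B0,B1,B4} = {B0,B1}; idom=B1

Frontier:
  B1←B0: walk · to B0
  B1←B2: walk B2→B1 to B0
  B1←B5: walk B5→B1 to B0
  B4←B2: walk B2 to B1
  B4←B3: walk B3 to B1
  B5←B3: walk B3 to B1
  B5←B4: walk B4 to B1
  DF(B0)=∅
  DF(B1)={B1}
  DF(B2)={B1,B4}
  DF(B3)={B4,B5}
  DF(B4)={B5}
  DF(B5)={B1}
  DF(B6)=∅

DF(B2) = ["B1", "B4"]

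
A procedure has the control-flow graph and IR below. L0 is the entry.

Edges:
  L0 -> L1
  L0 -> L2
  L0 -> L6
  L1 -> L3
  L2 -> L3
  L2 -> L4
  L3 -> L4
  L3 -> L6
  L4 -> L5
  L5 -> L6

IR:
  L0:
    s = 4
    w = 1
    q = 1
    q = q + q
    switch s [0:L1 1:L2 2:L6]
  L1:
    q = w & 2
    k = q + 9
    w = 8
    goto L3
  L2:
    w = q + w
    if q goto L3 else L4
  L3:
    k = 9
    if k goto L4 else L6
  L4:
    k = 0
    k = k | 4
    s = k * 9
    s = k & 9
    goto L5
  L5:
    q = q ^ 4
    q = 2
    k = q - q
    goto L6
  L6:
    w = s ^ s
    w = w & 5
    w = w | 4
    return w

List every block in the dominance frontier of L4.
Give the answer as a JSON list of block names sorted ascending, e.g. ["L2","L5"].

idom tree: L1←L0 L2←L0 L3←L0 L4←L0 L5←L4 L6←L0
Dom∩ at merges:
  L3: preds {L1,L2}: {L0,L1} ∩ {L0,L2} = {L0}; idom=L0
  L4: preds {L2,L3}: {L0,L2} ∩ {L0,L3} = {L0}; idom=L0
  L6: preds {L0,L3,L5}: {L0} ∩ {L0,L3} ∩ {L0,L4,L5} = {L0}; idom=L0

Frontier:
  L3←L1: walk L1 to L0
  L3←L2: walk L2 to L0
  L4←L2: walk L2 to L0
  L4←L3: walk L3 to L0
  L6←L0: walk · to L0
  L6←L3: walk L3 to L0
  L6←L5: walk L5→L4 to L0
  L0 → ∅
  L1 → {L3}
  L2 → {L3,L4}
  L3 → {L4,L6}
  L4 → {L6}
  L5 → {L6}
  L6 → ∅

DF(L4) = ["L6"]

Answer: ["L6"]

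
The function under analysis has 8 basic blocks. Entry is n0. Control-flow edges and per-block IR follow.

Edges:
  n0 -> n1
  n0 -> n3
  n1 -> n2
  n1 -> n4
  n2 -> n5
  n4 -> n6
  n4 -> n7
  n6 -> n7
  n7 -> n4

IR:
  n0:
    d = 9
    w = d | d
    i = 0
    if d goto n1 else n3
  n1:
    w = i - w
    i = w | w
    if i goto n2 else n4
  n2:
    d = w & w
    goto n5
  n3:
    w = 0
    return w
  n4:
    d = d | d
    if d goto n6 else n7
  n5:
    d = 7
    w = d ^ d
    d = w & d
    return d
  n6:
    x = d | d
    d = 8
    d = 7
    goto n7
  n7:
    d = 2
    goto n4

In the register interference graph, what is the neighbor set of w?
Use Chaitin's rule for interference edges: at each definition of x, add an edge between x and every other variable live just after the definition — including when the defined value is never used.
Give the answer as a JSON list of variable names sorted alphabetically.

Per-block:
  n0: def={d,i,w} ue=∅
  n1: def={i,w} ue={i,w}
  n2: def={d} ue={w}
  n3: def={w} ue=∅
  n4: def={d} ue={d}
  n5: def={d,w} ue=∅
  n6: def={d,x} ue={d}
  n7: def={d} ue=∅

Liveness:
  n0 li=∅ lo={d,i,w}
  n1 li={d,i,w} lo={d,w}
  n2 li={w} lo=∅
  n3 li=∅ lo=∅
  n4 li={d} lo={d}
  n5 li=∅ lo=∅
  n6 li={d} lo=∅
  n7 li=∅ lo={d}

Conflict graph:
  d↔{i,w}
  i↔{d,w}
  w↔{d,i}
  x↔∅

N(w) = ["d", "i"]

Answer: ["d", "i"]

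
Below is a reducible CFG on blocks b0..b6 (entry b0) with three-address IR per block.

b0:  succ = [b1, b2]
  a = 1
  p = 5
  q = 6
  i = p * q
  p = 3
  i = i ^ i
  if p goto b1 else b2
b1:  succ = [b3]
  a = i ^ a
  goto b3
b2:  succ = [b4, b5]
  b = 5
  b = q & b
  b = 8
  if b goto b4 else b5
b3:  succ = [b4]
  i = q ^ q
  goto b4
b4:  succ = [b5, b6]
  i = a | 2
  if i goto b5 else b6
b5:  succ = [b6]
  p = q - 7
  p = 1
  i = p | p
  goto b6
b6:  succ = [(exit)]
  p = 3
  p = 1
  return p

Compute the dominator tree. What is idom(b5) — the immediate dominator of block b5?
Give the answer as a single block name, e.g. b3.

idom tree: b1←b0 b2←b0 b3←b1 b4←b0 b5←b0 b6←b0
Dom at joins:
  b4: preds {b2,b3}: {b0,b2} ∩ {b0,b1,b3} = {b0}; idom=b0
  b5: preds {b2,b4}: {b0,b2} ∩ {b0,b4} = {b0}; idom=b0
  b6: preds {b4,b5}: {b0,b4} ∩ {b0,b5} = {b0}; idom=b0

idom(b5) = b0

Answer: b0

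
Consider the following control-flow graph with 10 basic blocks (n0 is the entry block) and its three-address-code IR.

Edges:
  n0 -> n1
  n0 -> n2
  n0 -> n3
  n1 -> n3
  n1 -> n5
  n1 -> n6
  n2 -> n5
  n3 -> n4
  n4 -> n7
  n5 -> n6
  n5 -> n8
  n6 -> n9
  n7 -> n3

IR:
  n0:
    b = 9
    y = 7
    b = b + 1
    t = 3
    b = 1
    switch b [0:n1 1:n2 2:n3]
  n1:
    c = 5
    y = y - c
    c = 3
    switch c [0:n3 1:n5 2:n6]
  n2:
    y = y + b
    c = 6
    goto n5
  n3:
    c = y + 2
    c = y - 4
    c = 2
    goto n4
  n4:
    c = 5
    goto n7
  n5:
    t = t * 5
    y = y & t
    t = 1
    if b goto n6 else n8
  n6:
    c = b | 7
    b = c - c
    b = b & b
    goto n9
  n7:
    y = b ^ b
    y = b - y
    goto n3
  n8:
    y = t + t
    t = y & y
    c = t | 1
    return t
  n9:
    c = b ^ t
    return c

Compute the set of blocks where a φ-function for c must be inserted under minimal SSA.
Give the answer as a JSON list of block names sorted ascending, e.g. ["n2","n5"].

Answer: ["n3", "n5", "n6"]

Working:
idom tree: n1←n0 n2←n0 n3←n0 n4←n3 n5←n0 n6←n0 n7←n4 n8←n5 n9←n6
Dom at joins:
  n3: preds {n0,n1,n7}: {n0} ∩ {n0,n1} ∩ {n0,n3,n4,n7} = {n0}; idom=n0
  n5: preds {n1,n2}: {n0,n1} ∩ {n0,n2} = {n0}; idom=n0
  n6: preds {n1,n5}: {n0,n1} ∩ {n0,n5} = {n0}; idom=n0

DF walk-up:
  join n3 pred n0: · stop@n0
  join n3 pred n1: n1 stop@n0
  join n3 pred n7: n7→n4→n3 stop@n0
  join n5 pred n1: n1 stop@n0
  join n5 pred n2: n2 stop@n0
  join n6 pred n1: n1 stop@n0
  join n6 pred n5: n5 stop@n0
  n0 → ∅
  n1 → {n3,n5,n6}
  n2 → {n5}
  n3 → {n3}
  n4 → {n3}
  n5 → {n6}
  n6 → ∅
  n7 → {n3}
  n8 → ∅
  n9 → ∅

φ for c: defs {n1,n2,n3,n4,n6,n8,n9}
  DF⁺ = {n3,n5,n6}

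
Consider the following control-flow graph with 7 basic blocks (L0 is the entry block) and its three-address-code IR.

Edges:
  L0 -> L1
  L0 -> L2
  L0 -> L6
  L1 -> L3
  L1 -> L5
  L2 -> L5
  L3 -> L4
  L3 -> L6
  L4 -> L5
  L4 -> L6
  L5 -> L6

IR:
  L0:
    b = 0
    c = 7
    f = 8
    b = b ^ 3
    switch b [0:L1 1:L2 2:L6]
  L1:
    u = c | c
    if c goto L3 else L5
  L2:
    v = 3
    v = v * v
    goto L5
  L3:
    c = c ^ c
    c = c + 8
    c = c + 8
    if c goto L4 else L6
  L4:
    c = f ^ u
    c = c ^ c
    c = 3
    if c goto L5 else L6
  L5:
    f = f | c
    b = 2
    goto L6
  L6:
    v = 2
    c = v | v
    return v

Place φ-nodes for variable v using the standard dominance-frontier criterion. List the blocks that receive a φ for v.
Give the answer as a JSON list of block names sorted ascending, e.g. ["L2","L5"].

idom tree: L1←L0 L2←L0 L3←L1 L4←L3 L5←L0 L6←L0
Dom at joins:
  L5: preds {L1,L2,L4}: {L0,L1} ∩ {L0,L2} ∩ {L0,L1,L3,L4} = {L0}; idom=L0
  L6: preds {L0,L3,L4,L5}: {L0} ∩ {L0,L1,L3} ∩ {L0,L1,L3,L4} ∩ {L0,L5} = {L0}; idom=L0

DF derivation:
  join L5 pred L1: L1 stop@L0
  join L5 pred L2: L2 stop@L0
  join L5 pred L4: L4→L3→L1 stop@L0
  join L6 pred L0: · stop@L0
  join L6 pred L3: L3→L1 stop@L0
  join L6 pred L4: L4→L3→L1 stop@L0
  join L6 pred L5: L5 stop@L0
  L0: DF=∅
  L1: DF={L5,L6}
  L2: DF={L5}
  L3: DF={L5,L6}
  L4: DF={L5,L6}
  L5: DF={L6}
  L6: DF=∅

φ for v: defs {L2,L6}
  DF⁺ = {L5,L6}

Answer: ["L5", "L6"]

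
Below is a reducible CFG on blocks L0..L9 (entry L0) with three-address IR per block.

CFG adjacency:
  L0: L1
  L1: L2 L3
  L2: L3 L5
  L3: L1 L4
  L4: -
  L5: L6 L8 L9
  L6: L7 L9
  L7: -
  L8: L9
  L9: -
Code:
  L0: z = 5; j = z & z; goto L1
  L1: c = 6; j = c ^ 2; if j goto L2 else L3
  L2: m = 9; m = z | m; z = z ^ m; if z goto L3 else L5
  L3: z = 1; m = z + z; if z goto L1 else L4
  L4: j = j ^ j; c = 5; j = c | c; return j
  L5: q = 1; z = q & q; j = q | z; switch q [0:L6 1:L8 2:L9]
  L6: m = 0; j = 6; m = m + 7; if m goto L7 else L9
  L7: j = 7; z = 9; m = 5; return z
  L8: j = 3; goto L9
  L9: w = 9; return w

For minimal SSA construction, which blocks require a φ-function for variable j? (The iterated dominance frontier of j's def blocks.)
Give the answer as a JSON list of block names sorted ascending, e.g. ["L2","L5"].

idom tree: L1←L0 L2←L1 L3←L1 L4←L3 L5←L2 L6←L5 L7←L6 L8←L5 L9←L5
Join-block Dom:
  L1: preds {L0,L3}: {L0} ∩ {L0,L1,L3} = {L0}; idom=L0
  L3: preds {L1,L2}: {L0,L1} ∩ {L0,L1,L2} = {L0,L1}; idom=L1
  L9: preds {L5,L6,L8}: {L0,L1,L2,L5} ∩ {L0,L1,L2,L5,L6} ∩ {L0,L1,L2,L5,L8} = {L0,L1,L2,L5}; idom=L5

DF walk-up:
  join L1 pred L0: · stop@L0
  join L1 pred L3: L3→L1 stop@L0
  join L3 pred L1: · stop@L1
  join L3 pred L2: L2 stop@L1
  join L9 pred L5: · stop@L5
  join L9 pred L6: L6 stop@L5
  join L9 pred L8: L8 stop@L5
  L0 → ∅
  L1 → {L1}
  L2 → {L3}
  L3 → {L1}
  L4 → ∅
  L5 → ∅
  L6 → {L9}
  L7 → ∅
  L8 → {L9}
  L9 → ∅

φ for j: defs {L0,L1,L4,L5,L6,L7,L8}
  DF⁺ = {L1,L9}

Answer: ["L1", "L9"]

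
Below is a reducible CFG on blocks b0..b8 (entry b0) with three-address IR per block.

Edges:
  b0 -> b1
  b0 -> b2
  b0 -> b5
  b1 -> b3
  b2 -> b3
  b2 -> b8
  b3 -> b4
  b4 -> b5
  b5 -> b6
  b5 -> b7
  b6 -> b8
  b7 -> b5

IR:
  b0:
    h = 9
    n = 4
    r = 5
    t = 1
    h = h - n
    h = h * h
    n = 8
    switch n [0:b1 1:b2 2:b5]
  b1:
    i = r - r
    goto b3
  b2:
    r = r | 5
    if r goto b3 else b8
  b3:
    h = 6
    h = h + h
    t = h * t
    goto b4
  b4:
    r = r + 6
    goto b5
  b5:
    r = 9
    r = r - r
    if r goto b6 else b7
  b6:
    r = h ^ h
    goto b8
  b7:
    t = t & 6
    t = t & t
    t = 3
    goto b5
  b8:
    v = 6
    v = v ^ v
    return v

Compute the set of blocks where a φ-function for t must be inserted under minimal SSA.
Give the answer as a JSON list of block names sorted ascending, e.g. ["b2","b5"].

Answer: ["b5", "b8"]

Analysis:
idom tree: b1←b0 b2←b0 b3←b0 b4←b3 b5←b0 b6←b5 b7←b5 b8←b0
Dom at joins:
  b3: preds {b1,b2}: {b0,b1} ∩ {b0,b2} = {b0}; idom=b0
  b5: preds {b0,b4,b7}: {b0} ∩ {b0,b3,b4} ∩ {b0,b5,b7} = {b0}; idom=b0
  b8: preds {b2,b6}: {b0,b2} ∩ {b0,b5,b6} = {b0}; idom=b0

DF walk-up:
  join b3 pred b1: b1 stop@b0
  join b3 pred b2: b2 stop@b0
  join b5 pred b0: · stop@b0
  join b5 pred b4: b4→b3 stop@b0
  join b5 pred b7: b7→b5 stop@b0
  join b8 pred b2: b2 stop@b0
  join b8 pred b6: b6→b5 stop@b0
  DF(b0)=∅
  DF(b1)={b3}
  DF(b2)={b3,b8}
  DF(b3)={b5}
  DF(b4)={b5}
  DF(b5)={b5,b8}
  DF(b6)={b8}
  DF(b7)={b5}
  DF(b8)=∅

φ for t: defs {b0,b3,b7}
  DF⁺ = {b5,b8}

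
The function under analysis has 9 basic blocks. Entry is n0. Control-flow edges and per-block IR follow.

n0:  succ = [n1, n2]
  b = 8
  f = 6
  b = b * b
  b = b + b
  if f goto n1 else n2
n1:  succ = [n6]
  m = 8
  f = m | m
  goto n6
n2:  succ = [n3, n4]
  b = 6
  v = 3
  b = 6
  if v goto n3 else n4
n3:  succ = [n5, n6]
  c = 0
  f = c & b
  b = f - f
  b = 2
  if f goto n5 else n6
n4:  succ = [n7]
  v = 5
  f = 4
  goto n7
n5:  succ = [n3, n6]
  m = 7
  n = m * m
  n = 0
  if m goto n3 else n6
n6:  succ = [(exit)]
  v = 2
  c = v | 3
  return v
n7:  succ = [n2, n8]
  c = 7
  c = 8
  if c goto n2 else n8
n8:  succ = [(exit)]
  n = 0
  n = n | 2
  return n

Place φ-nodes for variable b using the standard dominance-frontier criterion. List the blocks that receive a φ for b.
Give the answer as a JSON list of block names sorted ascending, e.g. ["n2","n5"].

Answer: ["n2", "n3", "n6"]

Derivation:
idom tree: n1←n0 n2←n0 n3←n2 n4←n2 n5←n3 n6←n0 n7←n4 n8←n7
Dom∩ at merges:
  n2: preds {n0,n7}: {n0} ∩ {n0,n2,n4,n7} = {n0}; idom=n0
  n3: preds {n2,n5}: {n0,n2} ∩ {n0,n2,n3,n5} = {n0,n2}; idom=n2
  n6: preds {n1,n3,n5}: {n0,n1} ∩ {n0,n2,n3} ∩ {n0,n2,n3,n5} = {n0}; idom=n0

DF walk-up:
  join n2 pred n0: · stop@n0
  join n2 pred n7: n7→n4→n2 stop@n0
  join n3 pred n2: · stop@n2
  join n3 pred n5: n5→n3 stop@n2
  join n6 pred n1: n1 stop@n0
  join n6 pred n3: n3→n2 stop@n0
  join n6 pred n5: n5→n3→n2 stop@n0
  DF(n0)=∅
  DF(n1)={n6}
  DF(n2)={n2,n6}
  DF(n3)={n3,n6}
  DF(n4)={n2}
  DF(n5)={n3,n6}
  DF(n6)=∅
  DF(n7)={n2}
  DF(n8)=∅

φ for b: defs {n0,n2,n3}
  DF⁺ = {n2,n3,n6}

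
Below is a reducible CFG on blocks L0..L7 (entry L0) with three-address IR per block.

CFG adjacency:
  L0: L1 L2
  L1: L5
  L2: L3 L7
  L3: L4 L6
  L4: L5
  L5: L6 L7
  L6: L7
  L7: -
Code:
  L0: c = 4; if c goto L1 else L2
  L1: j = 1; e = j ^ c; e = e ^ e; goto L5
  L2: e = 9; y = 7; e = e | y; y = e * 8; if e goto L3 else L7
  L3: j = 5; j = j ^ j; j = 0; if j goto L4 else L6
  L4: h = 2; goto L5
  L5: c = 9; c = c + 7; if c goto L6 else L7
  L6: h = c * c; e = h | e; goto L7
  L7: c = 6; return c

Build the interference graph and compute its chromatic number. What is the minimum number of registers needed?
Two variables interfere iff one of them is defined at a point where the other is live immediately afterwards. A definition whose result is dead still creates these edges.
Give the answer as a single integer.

Block summaries:
  L0 def {c} use ∅
  L1 def {e,j} use {c}
  L2 def {e,y} use ∅
  L3 def {j} use ∅
  L4 def {h} use ∅
  L5 def {c} use ∅
  L6 def {e,h} use {c,e}
  L7 def {c} use ∅

Live sets:
  L0 li=∅ lo={c}
  L1 li={c} lo={e}
  L2 li={c} lo={c,e}
  L3 li={c,e} lo={c,e}
  L4 li={e} lo={e}
  L5 li={e} lo={c,e}
  L6 li={c,e} lo=∅
  L7 li=∅ lo=∅

Interfere edges:
  c — {e,j,y}
  e — {c,h,j,y}
  h — {e}
  j — {c,e}
  y — {c,e}

Chromatic number:
  {c,e,j} pairwise interfere (3-clique) ⇒ χ ≥ 3
  3-colouring: c0={e}  c1={c,h}  c2={j,y}
  χ = 3

Answer: 3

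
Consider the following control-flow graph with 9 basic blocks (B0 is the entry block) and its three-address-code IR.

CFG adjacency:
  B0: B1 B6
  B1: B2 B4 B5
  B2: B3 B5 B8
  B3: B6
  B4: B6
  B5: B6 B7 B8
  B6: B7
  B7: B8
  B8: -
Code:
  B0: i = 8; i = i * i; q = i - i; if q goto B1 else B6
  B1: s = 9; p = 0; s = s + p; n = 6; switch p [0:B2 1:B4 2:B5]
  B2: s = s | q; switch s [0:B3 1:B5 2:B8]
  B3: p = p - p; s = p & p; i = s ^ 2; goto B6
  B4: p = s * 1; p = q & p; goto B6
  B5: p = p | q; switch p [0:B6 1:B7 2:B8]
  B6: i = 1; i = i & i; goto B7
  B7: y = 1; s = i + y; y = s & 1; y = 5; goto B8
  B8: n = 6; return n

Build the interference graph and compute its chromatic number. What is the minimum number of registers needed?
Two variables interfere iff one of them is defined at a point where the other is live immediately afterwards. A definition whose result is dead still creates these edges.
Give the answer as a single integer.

Per-block:
  B0: def={i,q} ue=∅
  B1: def={n,p,s} ue=∅
  B2: def={s} ue={q,s}
  B3: def={i,p,s} ue={p}
  B4: def={p} ue={q,s}
  B5: def={p} ue={p,q}
  B6: def={i} ue=∅
  B7: def={s,y} ue={i}
  B8: def={n} ue=∅

Live sets:
  live B0: ∅→{i,q}
  live B1: {i,q}→{i,p,q,s}
  live B2: {i,p,q,s}→{i,p,q}
  live B3: {p}→∅
  live B4: {q,s}→∅
  live B5: {i,p,q}→{i}
  live B6: ∅→{i}
  live B7: {i}→∅
  live B8: ∅→∅

Conflict graph:
  i↔{n,p,q,s,y}
  n↔{i,p,q,s}
  p↔{i,n,q,s}
  q↔{i,n,p,s}
  s↔{i,n,p,q}
  y↔{i}

Colouring:
  {i,n,p,q,s} pairwise interfere (5-clique) ⇒ χ ≥ 5
  5-colouring: r0={i}  r1={n,y}  r2={p}  r3={q}  r4={s}
  χ = 5

Answer: 5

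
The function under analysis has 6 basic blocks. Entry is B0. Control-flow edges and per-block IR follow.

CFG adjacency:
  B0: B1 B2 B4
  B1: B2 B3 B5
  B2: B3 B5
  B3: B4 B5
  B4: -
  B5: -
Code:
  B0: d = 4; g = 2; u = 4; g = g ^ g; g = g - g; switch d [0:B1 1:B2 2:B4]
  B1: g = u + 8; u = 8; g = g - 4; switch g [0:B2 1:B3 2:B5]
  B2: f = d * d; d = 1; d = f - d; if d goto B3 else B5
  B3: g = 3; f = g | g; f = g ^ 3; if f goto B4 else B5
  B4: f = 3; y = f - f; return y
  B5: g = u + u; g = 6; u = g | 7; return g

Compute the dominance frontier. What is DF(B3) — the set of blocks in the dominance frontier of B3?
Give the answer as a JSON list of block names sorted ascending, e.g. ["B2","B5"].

Answer: ["B4", "B5"]

Working:
idom tree: B1←B0 B2←B0 B3←B0 B4←B0 B5←B0
Dom at joins:
  B2: preds {B0,B1}: {B0} ∩ {B0,B1} = {B0}; idom=B0
  B3: preds {B1,B2}: {B0,B1} ∩ {B0,B2} = {B0}; idom=B0
  B4: preds {B0,B3}: {B0} ∩ {B0,B3} = {B0}; idom=B0
  B5: preds {B1,B2,B3}: {B0,B1} ∩ {B0,B2} ∩ {B0,B3} = {B0}; idom=B0

Frontier:
  join B2 pred B0: · stop@B0
  join B2 pred B1: B1 stop@B0
  join B3 pred B1: B1 stop@B0
  join B3 pred B2: B2 stop@B0
  join B4 pred B0: · stop@B0
  join B4 pred B3: B3 stop@B0
  join B5 pred B1: B1 stop@B0
  join B5 pred B2: B2 stop@B0
  join B5 pred B3: B3 stop@B0
  DF(B0)=∅
  DF(B1)={B2,B3,B5}
  DF(B2)={B3,B5}
  DF(B3)={B4,B5}
  DF(B4)=∅
  DF(B5)=∅

DF(B3) = ["B4", "B5"]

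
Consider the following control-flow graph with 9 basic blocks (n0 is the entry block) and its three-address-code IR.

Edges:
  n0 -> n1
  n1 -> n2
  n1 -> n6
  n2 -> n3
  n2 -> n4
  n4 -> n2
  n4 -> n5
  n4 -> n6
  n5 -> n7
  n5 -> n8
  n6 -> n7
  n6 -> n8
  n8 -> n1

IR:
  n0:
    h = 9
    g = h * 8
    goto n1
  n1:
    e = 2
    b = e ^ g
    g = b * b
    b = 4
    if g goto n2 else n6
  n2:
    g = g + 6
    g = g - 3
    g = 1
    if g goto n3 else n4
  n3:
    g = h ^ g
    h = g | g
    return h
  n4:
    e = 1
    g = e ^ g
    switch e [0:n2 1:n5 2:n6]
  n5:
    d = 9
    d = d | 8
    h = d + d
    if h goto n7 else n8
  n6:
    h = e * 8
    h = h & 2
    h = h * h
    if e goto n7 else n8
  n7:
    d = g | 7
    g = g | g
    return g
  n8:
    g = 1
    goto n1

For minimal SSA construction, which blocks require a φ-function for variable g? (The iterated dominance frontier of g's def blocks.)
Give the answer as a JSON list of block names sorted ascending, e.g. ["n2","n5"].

idom tree: n1←n0 n2←n1 n3←n2 n4←n2 n5←n4 n6←n1 n7←n1 n8←n1
Dom∩ at merges:
  n1: preds {n0,n8}: {n0} ∩ {n0,n1,n8} = {n0}; idom=n0
  n2: preds {n1,n4}: {n0,n1} ∩ {n0,n1,n2,n4} = {n0,n1}; idom=n1
  n6: preds {n1,n4}: {n0,n1} ∩ {n0,n1,n2,n4} = {n0,n1}; idom=n1
  n7: preds {n5,n6}: {n0,n1,n2,n4,n5} ∩ {n0,n1,n6} = {n0,n1}; idom=n1
  n8: preds {n5,n6}: {n0,n1,n2,n4,n5} ∩ {n0,n1,n6} = {n0,n1}; idom=n1

Frontier:
  n1←n0: walk · to n0
  n1←n8: walk n8→n1 to n0
  n2←n1: walk · to n1
  n2←n4: walk n4→n2 to n1
  n6←n1: walk · to n1
  n6←n4: walk n4→n2 to n1
  n7←n5: walk n5→n4→n2 to n1
  n7←n6: walk n6 to n1
  n8←n5: walk n5→n4→n2 to n1
  n8←n6: walk n6 to n1
  DF(n0)=∅
  DF(n1)={n1}
  DF(n2)={n2,n6,n7,n8}
  DF(n3)=∅
  DF(n4)={n2,n6,n7,n8}
  DF(n5)={n7,n8}
  DF(n6)={n7,n8}
  DF(n7)=∅
  DF(n8)={n1}

φ for g: defs {n0,n1,n2,n3,n4,n7,n8}
  DF⁺ = {n1,n2,n6,n7,n8}

Answer: ["n1", "n2", "n6", "n7", "n8"]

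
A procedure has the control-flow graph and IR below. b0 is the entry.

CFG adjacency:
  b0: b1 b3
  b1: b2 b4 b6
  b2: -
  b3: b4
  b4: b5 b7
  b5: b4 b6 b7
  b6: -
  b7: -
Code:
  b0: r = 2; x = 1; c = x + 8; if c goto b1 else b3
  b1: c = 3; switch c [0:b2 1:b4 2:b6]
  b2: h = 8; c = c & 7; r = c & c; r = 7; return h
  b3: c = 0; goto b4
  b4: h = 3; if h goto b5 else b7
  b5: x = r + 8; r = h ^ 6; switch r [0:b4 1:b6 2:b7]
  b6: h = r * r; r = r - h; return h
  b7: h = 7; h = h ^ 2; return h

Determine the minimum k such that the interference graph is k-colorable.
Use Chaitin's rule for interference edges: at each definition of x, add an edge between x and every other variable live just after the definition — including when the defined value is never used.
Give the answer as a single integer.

Answer: 3

Working:
def/use:
  b0: def={c,r,x} ue=∅
  b1: def={c} ue=∅
  b2: def={c,h,r} ue={c}
  b3: def={c} ue=∅
  b4: def={h} ue=∅
  b5: def={r,x} ue={h,r}
  b6: def={h,r} ue={r}
  b7: def={h} ue=∅

Liveness:
  b0: in=∅ out={r}
  b1: in={r} out={c,r}
  b2: in={c} out=∅
  b3: in={r} out={r}
  b4: in={r} out={h,r}
  b5: in={h,r} out={r}
  b6: in={r} out=∅
  b7: in=∅ out=∅

Conflict graph:
  c: {h,r}
  h: {c,r,x}
  r: {c,h,x}
  x: {h,r}

Colouring:
  {c,h,r} pairwise interfere (3-clique) ⇒ χ ≥ 3
  assign c→R2 h→R0 r→R1 x→R2 — no edge inside a register ⇒ χ ≤ 3
  χ = 3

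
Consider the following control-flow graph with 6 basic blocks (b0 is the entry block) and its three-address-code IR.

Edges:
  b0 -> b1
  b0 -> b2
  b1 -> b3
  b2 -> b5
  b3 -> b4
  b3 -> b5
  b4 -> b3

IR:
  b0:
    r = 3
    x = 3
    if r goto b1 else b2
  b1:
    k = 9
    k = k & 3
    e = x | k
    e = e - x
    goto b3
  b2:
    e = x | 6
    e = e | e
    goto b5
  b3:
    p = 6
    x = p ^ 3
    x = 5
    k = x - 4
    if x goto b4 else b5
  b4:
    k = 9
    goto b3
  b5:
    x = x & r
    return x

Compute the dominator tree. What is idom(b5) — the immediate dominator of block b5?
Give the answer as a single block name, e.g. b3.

idom tree: b1←b0 b2←b0 b3←b1 b4←b3 b5←b0
Dom∩ at merges:
  b3: preds {b1,b4}: {b0,b1} ∩ {b0,b1,b3,b4} = {b0,b1}; idom=b1
  b5: preds {b2,b3}: {b0,b2} ∩ {b0,b1,b3} = {b0}; idom=b0

idom(b5) = b0

Answer: b0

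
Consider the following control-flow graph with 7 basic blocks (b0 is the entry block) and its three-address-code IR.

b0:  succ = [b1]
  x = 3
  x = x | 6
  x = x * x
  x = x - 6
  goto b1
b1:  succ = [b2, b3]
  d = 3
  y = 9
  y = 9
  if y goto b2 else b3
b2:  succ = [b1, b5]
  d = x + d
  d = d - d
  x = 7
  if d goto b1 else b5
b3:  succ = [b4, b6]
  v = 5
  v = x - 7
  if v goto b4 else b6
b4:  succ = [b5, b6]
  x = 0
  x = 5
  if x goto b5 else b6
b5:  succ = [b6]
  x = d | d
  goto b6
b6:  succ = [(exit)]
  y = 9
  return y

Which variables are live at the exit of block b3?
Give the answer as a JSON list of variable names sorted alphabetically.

Block summaries:
  b0 def {x} use ∅
  b1 def {d,y} use ∅
  b2 def {d,x} use {d,x}
  b3 def {v} use {x}
  b4 def {x} use ∅
  b5 def {x} use {d}
  b6 def {y} use ∅

Liveness:
  b0 li=∅ lo={x}
  b1 li={x} lo={d,x}
  b2 li={d,x} lo={d,x}
  b3 li={d,x} lo={d}
  b4 li={d} lo={d}
  b5 li={d} lo=∅
  b6 li=∅ lo=∅

live-out(b3) = ["d"]

Answer: ["d"]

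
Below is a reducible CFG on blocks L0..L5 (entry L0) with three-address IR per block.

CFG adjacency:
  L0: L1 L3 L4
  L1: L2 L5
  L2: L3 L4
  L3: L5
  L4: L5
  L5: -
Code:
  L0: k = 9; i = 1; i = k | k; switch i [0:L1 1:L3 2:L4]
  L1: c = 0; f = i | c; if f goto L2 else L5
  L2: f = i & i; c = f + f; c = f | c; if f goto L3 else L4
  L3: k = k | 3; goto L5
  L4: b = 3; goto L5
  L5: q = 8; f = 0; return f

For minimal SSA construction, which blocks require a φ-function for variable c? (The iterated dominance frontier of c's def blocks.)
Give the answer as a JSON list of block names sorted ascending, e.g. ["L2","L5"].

Answer: ["L3", "L4", "L5"]

Analysis:
idom tree: L1←L0 L2←L1 L3←L0 L4←L0 L5←L0
Join-block Dom:
  L3: preds {L0,L2}: {L0} ∩ {L0,L1,L2} = {L0}; idom=L0
  L4: preds {L0,L2}: {L0} ∩ {L0,L1,L2} = {L0}; idom=L0
  L5: preds {L1,L3,L4}: {L0,L1} ∩ {L0,L3} ∩ {L0,L4} = {L0}; idom=L0

Frontier:
  L3←L0: walk · to L0
  L3←L2: walk L2→L1 to L0
  L4←L0: walk · to L0
  L4←L2: walk L2→L1 to L0
  L5←L1: walk L1 to L0
  L5←L3: walk L3 to L0
  L5←L4: walk L4 to L0
  L0: DF=∅
  L1: DF={L3,L4,L5}
  L2: DF={L3,L4}
  L3: DF={L5}
  L4: DF={L5}
  L5: DF=∅

φ for c: defs {L1,L2}
  DF⁺ = {L3,L4,L5}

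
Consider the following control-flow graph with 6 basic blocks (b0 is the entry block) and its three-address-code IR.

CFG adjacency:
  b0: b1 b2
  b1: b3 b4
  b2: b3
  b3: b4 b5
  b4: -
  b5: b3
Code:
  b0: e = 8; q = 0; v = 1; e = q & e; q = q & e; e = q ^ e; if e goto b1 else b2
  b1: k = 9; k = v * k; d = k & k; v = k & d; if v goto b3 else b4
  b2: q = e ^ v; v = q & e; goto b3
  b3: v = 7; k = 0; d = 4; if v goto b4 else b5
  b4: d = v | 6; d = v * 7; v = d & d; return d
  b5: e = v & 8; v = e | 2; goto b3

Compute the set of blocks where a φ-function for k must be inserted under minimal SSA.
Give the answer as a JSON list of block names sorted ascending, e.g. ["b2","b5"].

idom tree: b1←b0 b2←b0 b3←b0 b4←b0 b5←b3
Join-block Dom:
  b3: preds {b1,b2,b5}: {b0,b1} ∩ {b0,b2} ∩ {b0,b3,b5} = {b0}; idom=b0
  b4: preds {b1,b3}: {b0,b1} ∩ {b0,b3} = {b0}; idom=b0

DF derivation:
  b3←b1: walk b1 to b0
  b3←b2: walk b2 to b0
  b3←b5: walk b5→b3 to b0
  b4←b1: walk b1 to b0
  b4←b3: walk b3 to b0
  DF(b0)=∅
  DF(b1)={b3,b4}
  DF(b2)={b3}
  DF(b3)={b3,b4}
  DF(b4)=∅
  DF(b5)={b3}

φ for k: defs {b1,b3}
  DF⁺ = {b3,b4}

Answer: ["b3", "b4"]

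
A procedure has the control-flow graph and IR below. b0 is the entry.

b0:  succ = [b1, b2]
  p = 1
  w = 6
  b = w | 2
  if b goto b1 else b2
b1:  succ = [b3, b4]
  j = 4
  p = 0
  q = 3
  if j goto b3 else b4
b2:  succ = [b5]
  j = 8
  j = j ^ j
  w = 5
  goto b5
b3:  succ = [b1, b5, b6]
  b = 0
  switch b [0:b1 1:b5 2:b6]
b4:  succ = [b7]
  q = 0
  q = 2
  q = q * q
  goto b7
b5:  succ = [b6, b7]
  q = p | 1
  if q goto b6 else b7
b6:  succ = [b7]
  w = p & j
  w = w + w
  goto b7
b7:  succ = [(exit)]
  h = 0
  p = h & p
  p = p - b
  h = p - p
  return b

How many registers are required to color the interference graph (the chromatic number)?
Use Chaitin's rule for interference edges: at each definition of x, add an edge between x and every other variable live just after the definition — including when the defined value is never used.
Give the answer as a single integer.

Per-block:
  b0 def {b,p,w} use ∅
  b1 def {j,p,q} use ∅
  b2 def {j,w} use ∅
  b3 def {b} use ∅
  b4 def {q} use ∅
  b5 def {q} use {p}
  b6 def {w} use {j,p}
  b7 def {h,p} use {b,p}

Liveness:
  b0: in=∅ out={b,p}
  b1: in={b} out={b,j,p}
  b2: in={b,p} out={b,j,p}
  b3: in={j,p} out={b,j,p}
  b4: in={b,p} out={b,p}
  b5: in={b,j,p} out={b,j,p}
  b6: in={b,j,p} out={b,p}
  b7: in={b,p} out=∅

Interfere edges:
  b — {h,j,p,q,w}
  h — {b,p}
  j — {b,p,q,w}
  p — {b,h,j,q,w}
  q — {b,j,p}
  w — {b,j,p}

Registers:
  lower bound: {b,j,p,q} mutually conflict ⇒ χ ≥ 4
  4-colouring: R0={b}  R1={p}  R2={h,j}  R3={q,w}
  χ = 4

Answer: 4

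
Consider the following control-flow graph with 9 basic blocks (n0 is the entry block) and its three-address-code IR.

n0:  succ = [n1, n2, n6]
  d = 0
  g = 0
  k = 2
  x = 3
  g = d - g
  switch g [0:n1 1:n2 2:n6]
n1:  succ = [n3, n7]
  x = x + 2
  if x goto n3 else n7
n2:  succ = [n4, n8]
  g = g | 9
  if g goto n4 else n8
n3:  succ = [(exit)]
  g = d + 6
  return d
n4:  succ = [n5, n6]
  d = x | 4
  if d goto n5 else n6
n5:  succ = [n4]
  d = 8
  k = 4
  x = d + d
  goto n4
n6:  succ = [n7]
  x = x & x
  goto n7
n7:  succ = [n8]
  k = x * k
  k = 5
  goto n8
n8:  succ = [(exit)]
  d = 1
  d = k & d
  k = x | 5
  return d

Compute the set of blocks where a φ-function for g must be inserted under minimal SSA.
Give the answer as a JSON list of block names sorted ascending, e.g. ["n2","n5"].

Answer: ["n6", "n7", "n8"]

Working:
idom tree: n1←n0 n2←n0 n3←n1 n4←n2 n5←n4 n6←n0 n7←n0 n8←n0
Dom∩ at merges:
  n4: preds {n2,n5}: {n0,n2} ∩ {n0,n2,n4,n5} = {n0,n2}; idom=n2
  n6: preds {n0,n4}: {n0} ∩ {n0,n2,n4} = {n0}; idom=n0
  n7: preds {n1,n6}: {n0,n1} ∩ {n0,n6} = {n0}; idom=n0
  n8: preds {n2,n7}: {n0,n2} ∩ {n0,n7} = {n0}; idom=n0

DF walk-up:
  join n4 pred n2: · stop@n2
  join n4 pred n5: n5→n4 stop@n2
  join n6 pred n0: · stop@n0
  join n6 pred n4: n4→n2 stop@n0
  join n7 pred n1: n1 stop@n0
  join n7 pred n6: n6 stop@n0
  join n8 pred n2: n2 stop@n0
  join n8 pred n7: n7 stop@n0
  n0 → ∅
  n1 → {n7}
  n2 → {n6,n8}
  n3 → ∅
  n4 → {n4,n6}
  n5 → {n4}
  n6 → {n7}
  n7 → {n8}
  n8 → ∅

φ for g: defs {n0,n2,n3}
  DF⁺ = {n6,n7,n8}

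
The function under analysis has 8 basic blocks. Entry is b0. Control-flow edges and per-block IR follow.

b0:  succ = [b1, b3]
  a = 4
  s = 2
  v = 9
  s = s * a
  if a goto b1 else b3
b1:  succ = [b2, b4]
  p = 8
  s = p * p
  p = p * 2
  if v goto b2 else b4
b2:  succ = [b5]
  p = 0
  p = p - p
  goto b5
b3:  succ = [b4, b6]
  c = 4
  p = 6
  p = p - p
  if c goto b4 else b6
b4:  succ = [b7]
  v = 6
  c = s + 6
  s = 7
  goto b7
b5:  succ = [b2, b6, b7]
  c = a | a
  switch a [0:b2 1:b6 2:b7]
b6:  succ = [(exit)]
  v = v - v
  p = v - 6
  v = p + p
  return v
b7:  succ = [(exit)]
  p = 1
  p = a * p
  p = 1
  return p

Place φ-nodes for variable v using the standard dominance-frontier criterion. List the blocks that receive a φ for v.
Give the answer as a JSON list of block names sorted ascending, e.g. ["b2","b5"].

idom tree: b1←b0 b2←b1 b3←b0 b4←b0 b5←b2 b6←b0 b7←b0
Dom∩ at merges:
  b2: preds {b1,b5}: {b0,b1} ∩ {b0,b1,b2,b5} = {b0,b1}; idom=b1
  b4: preds {b1,b3}: {b0,b1} ∩ {b0,b3} = {b0}; idom=b0
  b6: preds {b3,b5}: {b0,b3} ∩ {b0,b1,b2,b5} = {b0}; idom=b0
  b7: preds {b4,b5}: {b0,b4} ∩ {b0,b1,b2,b5} = {b0}; idom=b0

DF walk-up:
  b2←b1: walk · to b1
  b2←b5: walk b5→b2 to b1
  b4←b1: walk b1 to b0
  b4←b3: walk b3 to b0
  b6←b3: walk b3 to b0
  b6←b5: walk b5→b2→b1 to b0
  b7←b4: walk b4 to b0
  b7←b5: walk b5→b2→b1 to b0
  b0 → ∅
  b1 → {b4,b6,b7}
  b2 → {b2,b6,b7}
  b3 → {b4,b6}
  b4 → {b7}
  b5 → {b2,b6,b7}
  b6 → ∅
  b7 → ∅

φ for v: defs {b0,b4,b6}
  DF⁺ = {b7}

Answer: ["b7"]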